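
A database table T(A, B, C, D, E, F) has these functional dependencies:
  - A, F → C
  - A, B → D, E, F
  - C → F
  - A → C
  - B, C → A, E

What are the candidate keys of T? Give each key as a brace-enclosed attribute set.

Attributes never on any right-hand side: {B} — every candidate key must contain it.
{A, B} is a candidate key since {A, B}⁺ = {A, B, C, D, E, F} covers every attribute.
{B, C} is a candidate key since {B, C}⁺ = {A, B, C, D, E, F} covers every attribute.
No proper subset of any of these is a key, and no other minimal superkey exists.

{A, B}, {B, C}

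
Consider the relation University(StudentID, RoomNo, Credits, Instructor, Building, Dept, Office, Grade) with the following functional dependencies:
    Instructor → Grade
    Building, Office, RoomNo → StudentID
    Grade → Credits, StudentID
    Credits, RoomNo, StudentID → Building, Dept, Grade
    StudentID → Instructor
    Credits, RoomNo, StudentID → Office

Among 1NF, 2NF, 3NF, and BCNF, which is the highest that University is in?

1NF

Candidate keys: {Building, Office, RoomNo}, {Grade, RoomNo}, {Instructor, RoomNo}, {RoomNo, StudentID}. Prime attributes: {Building, Grade, Instructor, Office, RoomNo, StudentID}.
Instructor → Grade breaks BCNF: {Instructor}⁺ = {Credits, Grade, Instructor, StudentID}, so {Instructor} is not a superkey.
Grade → Credits, StudentID has non-prime {Credits} on the right and a non-superkey on the left, so 3NF fails.
Since {Grade} ⊂ {Grade, RoomNo} and {Grade}⁺ ⊇ {Credits} with {Credits} non-prime, there is a partial dependency; 2NF fails.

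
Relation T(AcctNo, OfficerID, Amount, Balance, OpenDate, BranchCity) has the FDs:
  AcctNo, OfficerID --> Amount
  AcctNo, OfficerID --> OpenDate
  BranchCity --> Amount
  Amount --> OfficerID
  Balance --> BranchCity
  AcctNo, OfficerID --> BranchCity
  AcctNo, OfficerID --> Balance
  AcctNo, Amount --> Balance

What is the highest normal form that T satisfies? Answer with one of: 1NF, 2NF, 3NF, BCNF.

Candidate keys: {AcctNo, Amount}, {AcctNo, Balance}, {AcctNo, BranchCity}, {AcctNo, OfficerID}. Prime attributes: {AcctNo, Amount, Balance, BranchCity, OfficerID}.
BranchCity --> Amount breaks BCNF: {BranchCity}⁺ = {Amount, BranchCity, OfficerID}, so {BranchCity} is not a superkey.
But every attribute on its right side ({Amount}) is prime, and the same holds for every other non-superkey FD, so 3NF still holds.

3NF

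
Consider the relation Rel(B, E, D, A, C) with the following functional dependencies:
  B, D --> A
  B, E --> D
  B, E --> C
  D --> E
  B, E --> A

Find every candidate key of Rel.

{B} never appears on the right of any FD, so every key must include it.
{B, D}⁺ = {A, B, C, D, E} — all of the relation — so {B, D} is a candidate key.
{B, E}⁺ = {A, B, C, D, E} — all of the relation — so {B, E} is a candidate key.
Any other superkey properly contains one of these, so there are no further candidate keys.

{B, D}, {B, E}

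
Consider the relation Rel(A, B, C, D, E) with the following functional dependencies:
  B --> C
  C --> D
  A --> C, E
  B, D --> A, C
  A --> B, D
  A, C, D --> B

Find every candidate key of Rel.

{A}, {B}

{A}⁺ = {A, B, C, D, E} — all of the relation — so {A} is a candidate key.
{B}⁺ = {A, B, C, D, E} — all of the relation — so {B} is a candidate key.
No proper subset of any of these is a key, and no other minimal superkey exists.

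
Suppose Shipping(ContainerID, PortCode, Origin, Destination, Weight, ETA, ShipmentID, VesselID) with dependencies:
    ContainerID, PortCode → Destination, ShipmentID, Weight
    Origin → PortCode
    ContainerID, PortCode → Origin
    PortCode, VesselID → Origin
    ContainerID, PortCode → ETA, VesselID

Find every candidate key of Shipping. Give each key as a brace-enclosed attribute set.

{ContainerID, Origin}, {ContainerID, PortCode}

{ContainerID} never appears on the right of any FD, so every key must include it.
{ContainerID, Origin}⁺ = {ContainerID, Destination, ETA, Origin, PortCode, ShipmentID, VesselID, Weight} — all of the relation — so {ContainerID, Origin} is a candidate key.
{ContainerID, PortCode}⁺ = {ContainerID, Destination, ETA, Origin, PortCode, ShipmentID, VesselID, Weight} — all of the relation — so {ContainerID, PortCode} is a candidate key.
These are minimal and exhaustive — every other superkey contains one of them.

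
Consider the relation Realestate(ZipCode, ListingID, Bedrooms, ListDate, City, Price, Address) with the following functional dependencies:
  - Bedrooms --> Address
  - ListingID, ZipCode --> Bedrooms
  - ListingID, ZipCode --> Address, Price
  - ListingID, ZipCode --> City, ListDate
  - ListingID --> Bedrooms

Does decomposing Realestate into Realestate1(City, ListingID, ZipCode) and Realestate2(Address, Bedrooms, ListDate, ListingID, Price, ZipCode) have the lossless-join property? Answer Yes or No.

Common attributes: {ListingID, ZipCode}; their closure is {Address, Bedrooms, City, ListDate, ListingID, Price, ZipCode}.
Since Realestate1 ⊆ {Address, Bedrooms, City, ListDate, ListingID, Price, ZipCode}, the intersection is a superkey of Realestate1; the decomposition is lossless.

Yes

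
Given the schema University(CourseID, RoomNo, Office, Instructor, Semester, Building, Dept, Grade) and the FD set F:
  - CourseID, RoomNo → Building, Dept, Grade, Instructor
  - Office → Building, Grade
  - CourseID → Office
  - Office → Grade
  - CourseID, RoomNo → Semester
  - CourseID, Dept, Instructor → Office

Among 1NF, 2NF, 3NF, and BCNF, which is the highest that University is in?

1NF

Candidate key: {CourseID, RoomNo}. Prime attributes: {CourseID, RoomNo}.
Office → Building, Grade: {Office}⁺ = {Building, Grade, Office}, which is not all of the attributes, so the left side is not a superkey — BCNF is violated.
Office → Building, Grade has non-prime {Building, Grade} on the right and a non-superkey on the left, so 3NF fails.
The proper key subset {CourseID} of {CourseID, RoomNo} determines non-prime {Building, Grade, Office}, so the relation is not even in 2NF.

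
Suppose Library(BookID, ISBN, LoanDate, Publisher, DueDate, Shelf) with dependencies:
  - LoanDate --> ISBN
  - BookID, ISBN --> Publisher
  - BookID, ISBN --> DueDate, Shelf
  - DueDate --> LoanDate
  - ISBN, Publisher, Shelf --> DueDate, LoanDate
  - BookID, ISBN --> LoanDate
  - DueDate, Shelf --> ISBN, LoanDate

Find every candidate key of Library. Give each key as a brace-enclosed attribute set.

{BookID} never appears on the right of any FD, so every key must include it.
{BookID, DueDate}⁺ = {BookID, DueDate, ISBN, LoanDate, Publisher, Shelf}, which is every attribute, so {BookID, DueDate} is a candidate key.
{BookID, ISBN}⁺ = {BookID, DueDate, ISBN, LoanDate, Publisher, Shelf}, which is every attribute, so {BookID, ISBN} is a candidate key.
{BookID, LoanDate}⁺ = {BookID, DueDate, ISBN, LoanDate, Publisher, Shelf}, which is every attribute, so {BookID, LoanDate} is a candidate key.
No proper subset of any of these is a key, and no other minimal superkey exists.

{BookID, DueDate}, {BookID, ISBN}, {BookID, LoanDate}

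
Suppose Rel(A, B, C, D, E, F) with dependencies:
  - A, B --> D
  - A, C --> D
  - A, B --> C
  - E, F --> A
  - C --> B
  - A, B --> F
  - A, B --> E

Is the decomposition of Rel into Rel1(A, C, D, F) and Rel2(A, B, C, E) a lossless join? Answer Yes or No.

Rel1 ∩ Rel2 = {A, C}; its closure under F is {A, B, C, D, E, F}.
This includes all of Rel1, so the common attributes are a superkey of Rel1 — the join is lossless.

Yes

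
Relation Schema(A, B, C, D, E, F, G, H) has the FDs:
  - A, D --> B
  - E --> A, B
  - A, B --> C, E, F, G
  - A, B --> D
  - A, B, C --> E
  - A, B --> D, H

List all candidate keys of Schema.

{A, B}, {A, D}, {E}

Closure of {E} is {A, B, C, D, E, F, G, H}, the whole schema; {E} is a candidate key.
Closure of {A, B} is {A, B, C, D, E, F, G, H}, the whole schema; {A, B} is a candidate key.
Closure of {A, D} is {A, B, C, D, E, F, G, H}, the whole schema; {A, D} is a candidate key.
Any other superkey properly contains one of these, so there are no further candidate keys.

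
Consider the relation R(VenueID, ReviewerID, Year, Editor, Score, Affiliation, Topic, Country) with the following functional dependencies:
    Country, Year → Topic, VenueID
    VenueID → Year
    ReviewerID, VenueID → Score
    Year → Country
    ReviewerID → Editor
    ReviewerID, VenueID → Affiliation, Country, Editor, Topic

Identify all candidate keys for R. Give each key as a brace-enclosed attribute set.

{ReviewerID, VenueID}, {ReviewerID, Year}

No FD produces {ReviewerID}, so it must be in every candidate key.
{ReviewerID, VenueID}⁺ = {Affiliation, Country, Editor, ReviewerID, Score, Topic, VenueID, Year} — all of the relation — so {ReviewerID, VenueID} is a candidate key.
{ReviewerID, Year}⁺ = {Affiliation, Country, Editor, ReviewerID, Score, Topic, VenueID, Year} — all of the relation — so {ReviewerID, Year} is a candidate key.
These are minimal and exhaustive — every other superkey contains one of them.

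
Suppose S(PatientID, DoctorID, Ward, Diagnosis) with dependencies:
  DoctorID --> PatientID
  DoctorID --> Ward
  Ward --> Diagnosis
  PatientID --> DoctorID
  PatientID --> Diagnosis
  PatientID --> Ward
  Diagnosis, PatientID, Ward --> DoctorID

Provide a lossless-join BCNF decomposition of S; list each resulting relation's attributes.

Candidate keys of the original relation: {DoctorID}, {PatientID}.
{Diagnosis, DoctorID, PatientID, Ward}: {Ward} determines {Diagnosis, Ward} here but is not a superkey — split on Ward --> Diagnosis, giving {Diagnosis, Ward} and {DoctorID, PatientID, Ward}.
{Diagnosis, Ward}: every determinant is a superkey — BCNF.
{DoctorID, PatientID, Ward}: every determinant is a superkey — BCNF.

{Diagnosis, Ward}; {DoctorID, PatientID, Ward}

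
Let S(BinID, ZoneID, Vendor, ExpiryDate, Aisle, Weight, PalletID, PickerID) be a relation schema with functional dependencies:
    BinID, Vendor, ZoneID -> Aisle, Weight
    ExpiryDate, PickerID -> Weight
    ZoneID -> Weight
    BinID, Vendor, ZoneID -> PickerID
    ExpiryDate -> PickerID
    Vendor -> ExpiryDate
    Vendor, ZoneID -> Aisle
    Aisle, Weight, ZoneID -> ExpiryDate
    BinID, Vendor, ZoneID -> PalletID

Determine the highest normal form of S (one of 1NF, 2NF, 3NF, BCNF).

1NF

Candidate key: {BinID, Vendor, ZoneID}. Prime attributes: {BinID, Vendor, ZoneID}.
ExpiryDate, PickerID -> Weight breaks BCNF: {ExpiryDate, PickerID}⁺ = {ExpiryDate, PickerID, Weight}, so {ExpiryDate, PickerID} is not a superkey.
ExpiryDate, PickerID -> Weight determines the non-prime attribute {Weight} from a non-superkey — 3NF is violated.
{Vendor} is a proper subset of the key {BinID, Vendor, ZoneID}, and {Vendor}⁺ contains the non-prime attributes {ExpiryDate, PickerID, Weight} — a partial dependency, so 2NF is violated.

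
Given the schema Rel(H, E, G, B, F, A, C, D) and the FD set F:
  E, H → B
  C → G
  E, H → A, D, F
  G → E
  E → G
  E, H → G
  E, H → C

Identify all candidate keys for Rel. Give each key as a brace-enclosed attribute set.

{C, H}, {E, H}, {G, H}

{H} never appears on the right of any FD, so every key must include it.
{C, H}⁺ = {A, B, C, D, E, F, G, H} — all of the relation — so {C, H} is a candidate key.
{E, H}⁺ = {A, B, C, D, E, F, G, H} — all of the relation — so {E, H} is a candidate key.
{G, H}⁺ = {A, B, C, D, E, F, G, H} — all of the relation — so {G, H} is a candidate key.
These are minimal and exhaustive — every other superkey contains one of them.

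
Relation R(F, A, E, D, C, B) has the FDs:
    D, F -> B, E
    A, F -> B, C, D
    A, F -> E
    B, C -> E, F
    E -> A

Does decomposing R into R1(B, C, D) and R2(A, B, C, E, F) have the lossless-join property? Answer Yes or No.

Yes

The shared attributes are {B, C} and {B, C}⁺ = {A, B, C, D, E, F}.
This includes all of R1, so the common attributes are a superkey of R1 — the join is lossless.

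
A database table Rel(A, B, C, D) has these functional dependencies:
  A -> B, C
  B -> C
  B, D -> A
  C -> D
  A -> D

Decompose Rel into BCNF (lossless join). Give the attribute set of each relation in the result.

{A, B, C}; {C, D}

Candidate keys of the original relation: {A}, {B}.
Within {A, B, C, D}: {C}⁺ ∩ {A, B, C, D} = {C, D}, not the whole set, so C -> D violates BCNF; decompose into {C, D} and {A, B, C}.
{C, D}: every determinant is a superkey — BCNF.
{A, B, C}: every determinant is a superkey — BCNF.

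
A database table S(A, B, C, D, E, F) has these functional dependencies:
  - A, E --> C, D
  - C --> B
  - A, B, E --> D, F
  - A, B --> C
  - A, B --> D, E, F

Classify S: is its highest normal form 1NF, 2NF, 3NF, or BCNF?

Candidate keys: {A, B}, {A, C}, {A, E}. Prime attributes: {A, B, C, E}.
For C --> B we have {C}⁺ = {B, C}; {C} is not a superkey, so BCNF fails.
But every attribute on its right side ({B}) is prime, and the same holds for every other non-superkey FD, so 3NF still holds.

3NF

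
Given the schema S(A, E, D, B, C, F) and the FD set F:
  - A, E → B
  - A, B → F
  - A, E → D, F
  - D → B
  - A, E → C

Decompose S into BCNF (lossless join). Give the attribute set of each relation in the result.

Candidate key of the original relation: {A, E}.
In {A, B, C, D, E, F}, {A, B} is not a superkey ({A, B}⁺ restricted to this set is {A, B, F}), so split on A, B → F into {A, B, F} and {A, B, C, D, E}.
{A, B, F} has no BCNF violation.
In {A, B, C, D, E}, {D} is not a superkey ({D}⁺ restricted to this set is {B, D}), so split on D → B into {B, D} and {A, C, D, E}.
{B, D} has no BCNF violation.
{A, C, D, E} has no BCNF violation.

{A, B, F}; {A, C, D, E}; {B, D}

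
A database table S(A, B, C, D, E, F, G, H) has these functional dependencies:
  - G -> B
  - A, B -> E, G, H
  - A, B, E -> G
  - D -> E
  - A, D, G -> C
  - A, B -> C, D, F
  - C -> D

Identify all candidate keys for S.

Attributes never on any right-hand side: {A} — every candidate key must contain it.
{A, B}⁺ = {A, B, C, D, E, F, G, H} — all of the relation — so {A, B} is a candidate key.
{A, G}⁺ = {A, B, C, D, E, F, G, H} — all of the relation — so {A, G} is a candidate key.
Any other superkey properly contains one of these, so there are no further candidate keys.

{A, B}, {A, G}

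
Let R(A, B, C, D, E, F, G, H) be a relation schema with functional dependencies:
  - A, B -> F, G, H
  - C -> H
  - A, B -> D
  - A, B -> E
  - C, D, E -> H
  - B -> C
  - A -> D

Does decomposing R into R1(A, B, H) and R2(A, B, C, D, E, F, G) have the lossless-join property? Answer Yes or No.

The shared attributes are {A, B} and {A, B}⁺ = {A, B, C, D, E, F, G, H}.
This includes all of R1, so the common attributes are a superkey of R1 — the join is lossless.

Yes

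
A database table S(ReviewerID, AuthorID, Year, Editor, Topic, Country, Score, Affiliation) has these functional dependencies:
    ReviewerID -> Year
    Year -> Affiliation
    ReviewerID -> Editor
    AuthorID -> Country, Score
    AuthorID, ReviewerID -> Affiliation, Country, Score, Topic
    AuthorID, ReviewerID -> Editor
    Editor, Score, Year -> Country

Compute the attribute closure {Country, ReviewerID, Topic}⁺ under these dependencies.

{Affiliation, Country, Editor, ReviewerID, Topic, Year}

Start with {Country, ReviewerID, Topic}.
ReviewerID -> Year applies; add {Year} → now {Country, ReviewerID, Topic, Year}.
Year -> Affiliation applies; add {Affiliation} → now {Affiliation, Country, ReviewerID, Topic, Year}.
ReviewerID -> Editor applies; add {Editor} → now {Affiliation, Country, Editor, ReviewerID, Topic, Year}.
No further FD applies.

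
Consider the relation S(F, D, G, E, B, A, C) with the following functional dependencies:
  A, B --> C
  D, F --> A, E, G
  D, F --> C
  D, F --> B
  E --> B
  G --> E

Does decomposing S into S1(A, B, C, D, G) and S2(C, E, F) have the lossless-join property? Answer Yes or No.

No

The shared attributes are {C} and {C}⁺ = {C}.
S1 ⊄ {C} and S2 ⊄ {C}, so the split is lossy.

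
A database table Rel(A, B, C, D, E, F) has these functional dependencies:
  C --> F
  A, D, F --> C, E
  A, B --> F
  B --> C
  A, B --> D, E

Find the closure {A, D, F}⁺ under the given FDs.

{A, C, D, E, F}

Start with {A, D, F}.
A, D, F --> C, E applies; add {C, E} → now {A, C, D, E, F}.
No further FD applies.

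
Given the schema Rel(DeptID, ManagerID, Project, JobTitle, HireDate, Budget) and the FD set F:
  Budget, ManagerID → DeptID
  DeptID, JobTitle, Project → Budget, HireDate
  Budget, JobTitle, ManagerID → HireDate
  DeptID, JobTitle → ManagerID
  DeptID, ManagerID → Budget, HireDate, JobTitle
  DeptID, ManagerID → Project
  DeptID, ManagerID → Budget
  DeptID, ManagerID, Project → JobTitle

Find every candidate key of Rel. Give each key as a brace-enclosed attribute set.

{Budget, ManagerID}, {DeptID, JobTitle}, {DeptID, ManagerID}

Closure of {Budget, ManagerID} is {Budget, DeptID, HireDate, JobTitle, ManagerID, Project}, the whole schema; {Budget, ManagerID} is a candidate key.
Closure of {DeptID, JobTitle} is {Budget, DeptID, HireDate, JobTitle, ManagerID, Project}, the whole schema; {DeptID, JobTitle} is a candidate key.
Closure of {DeptID, ManagerID} is {Budget, DeptID, HireDate, JobTitle, ManagerID, Project}, the whole schema; {DeptID, ManagerID} is a candidate key.
Any other superkey properly contains one of these, so there are no further candidate keys.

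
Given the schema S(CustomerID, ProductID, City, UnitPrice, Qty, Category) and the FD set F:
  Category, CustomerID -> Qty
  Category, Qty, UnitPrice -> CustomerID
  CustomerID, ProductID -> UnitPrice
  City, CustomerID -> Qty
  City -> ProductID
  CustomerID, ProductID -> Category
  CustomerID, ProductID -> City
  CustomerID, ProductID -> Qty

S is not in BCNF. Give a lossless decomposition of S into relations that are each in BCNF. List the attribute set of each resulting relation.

Candidate keys of the original relation: {Category, City, Qty, UnitPrice}, {Category, ProductID, Qty, UnitPrice}, {City, CustomerID}, {CustomerID, ProductID}.
In {Category, City, CustomerID, ProductID, Qty, UnitPrice}, {Category, CustomerID} is not a superkey ({Category, CustomerID}⁺ restricted to this set is {Category, CustomerID, Qty}), so split on Category, CustomerID -> Qty into {Category, CustomerID, Qty} and {Category, City, CustomerID, ProductID, UnitPrice}.
{Category, CustomerID, Qty} is in BCNF.
In {Category, City, CustomerID, ProductID, UnitPrice}, {City} is not a superkey ({City}⁺ restricted to this set is {City, ProductID}), so split on City -> ProductID into {City, ProductID} and {Category, City, CustomerID, UnitPrice}.
{City, ProductID} is in BCNF.
{Category, City, CustomerID, UnitPrice} is in BCNF.

{Category, City, CustomerID, UnitPrice}; {Category, CustomerID, Qty}; {City, ProductID}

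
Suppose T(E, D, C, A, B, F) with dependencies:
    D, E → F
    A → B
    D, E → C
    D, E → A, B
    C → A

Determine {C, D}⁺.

Start with {C, D}.
C → A applies; add {A} → now {A, C, D}.
A → B applies; add {B} → now {A, B, C, D}.
No further FD applies.

{A, B, C, D}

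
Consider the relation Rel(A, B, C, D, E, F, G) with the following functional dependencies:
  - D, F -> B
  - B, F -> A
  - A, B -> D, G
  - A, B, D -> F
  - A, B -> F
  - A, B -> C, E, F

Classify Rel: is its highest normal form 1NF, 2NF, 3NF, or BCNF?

Candidate keys: {A, B}, {B, F}, {D, F}. Prime attributes: {A, B, D, F}.
Each dependency's left side is a superkey — BCNF holds.

BCNF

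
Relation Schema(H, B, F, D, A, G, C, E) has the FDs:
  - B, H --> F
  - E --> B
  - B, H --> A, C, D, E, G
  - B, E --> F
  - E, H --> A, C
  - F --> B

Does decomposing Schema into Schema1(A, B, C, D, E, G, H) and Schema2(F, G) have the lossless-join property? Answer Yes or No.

Common attributes: {G}; their closure is {G}.
The closure covers neither Schema1 nor Schema2 entirely; the join is not lossless.

No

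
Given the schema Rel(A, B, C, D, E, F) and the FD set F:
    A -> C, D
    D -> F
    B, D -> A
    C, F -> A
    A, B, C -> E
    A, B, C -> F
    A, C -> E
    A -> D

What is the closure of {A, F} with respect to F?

Start with {A, F}.
A -> C, D applies; add {C, D} → now {A, C, D, F}.
A, C -> E applies; add {E} → now {A, C, D, E, F}.
No further FD applies.

{A, C, D, E, F}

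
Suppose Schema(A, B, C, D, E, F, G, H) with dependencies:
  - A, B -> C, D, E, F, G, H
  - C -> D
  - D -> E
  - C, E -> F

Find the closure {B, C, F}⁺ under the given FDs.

Start with {B, C, F}.
C -> D applies; add {D} → now {B, C, D, F}.
D -> E applies; add {E} → now {B, C, D, E, F}.
No further FD applies.

{B, C, D, E, F}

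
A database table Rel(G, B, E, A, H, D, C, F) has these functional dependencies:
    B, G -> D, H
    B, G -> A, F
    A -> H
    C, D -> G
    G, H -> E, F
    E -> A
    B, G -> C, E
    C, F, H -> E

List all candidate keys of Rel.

No FD produces {B}, so it must be in every candidate key.
{B, G} is a candidate key since {B, G}⁺ = {A, B, C, D, E, F, G, H} covers every attribute.
{B, C, D} is a candidate key since {B, C, D}⁺ = {A, B, C, D, E, F, G, H} covers every attribute.
These are minimal and exhaustive — every other superkey contains one of them.

{B, C, D}, {B, G}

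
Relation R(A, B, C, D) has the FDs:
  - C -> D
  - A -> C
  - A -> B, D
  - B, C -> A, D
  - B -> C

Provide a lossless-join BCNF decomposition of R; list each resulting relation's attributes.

{A, B, C}; {C, D}

Candidate keys of the original relation: {A}, {B}.
{A, B, C, D}: {C} determines {C, D} here but is not a superkey — split on C -> D, giving {C, D} and {A, B, C}.
{C, D} is in BCNF.
{A, B, C} is in BCNF.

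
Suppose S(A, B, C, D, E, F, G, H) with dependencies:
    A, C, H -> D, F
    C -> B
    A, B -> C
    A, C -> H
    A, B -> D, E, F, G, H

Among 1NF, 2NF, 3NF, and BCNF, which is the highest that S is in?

Candidate keys: {A, B}, {A, C}. Prime attributes: {A, B, C}.
C -> B breaks BCNF: {C}⁺ = {B, C}, so {C} is not a superkey.
Since {B} ⊆ prime attributes and every other non-superkey FD also has a prime right side, the schema is in 3NF.

3NF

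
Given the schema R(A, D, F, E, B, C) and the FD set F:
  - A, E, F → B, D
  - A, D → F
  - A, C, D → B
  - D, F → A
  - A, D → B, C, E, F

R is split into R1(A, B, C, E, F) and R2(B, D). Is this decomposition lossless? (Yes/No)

R1 ∩ R2 = {B}; its closure under F is {B}.
R1 ⊄ {B} and R2 ⊄ {B}, so the split is lossy.

No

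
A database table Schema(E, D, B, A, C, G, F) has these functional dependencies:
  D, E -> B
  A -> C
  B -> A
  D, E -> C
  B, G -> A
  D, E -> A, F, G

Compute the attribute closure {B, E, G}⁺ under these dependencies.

Start with {B, E, G}.
B -> A applies; add {A} → now {A, B, E, G}.
A -> C applies; add {C} → now {A, B, C, E, G}.
No further FD applies.

{A, B, C, E, G}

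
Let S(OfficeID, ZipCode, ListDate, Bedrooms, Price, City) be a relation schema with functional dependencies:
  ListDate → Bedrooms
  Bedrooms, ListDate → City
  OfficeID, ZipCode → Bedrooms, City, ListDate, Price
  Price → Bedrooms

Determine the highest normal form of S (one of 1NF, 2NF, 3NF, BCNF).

2NF

Candidate key: {OfficeID, ZipCode}. Prime attributes: {OfficeID, ZipCode}.
For ListDate → Bedrooms we have {ListDate}⁺ = {Bedrooms, City, ListDate}; {ListDate} is not a superkey, so BCNF fails.
ListDate → Bedrooms has non-prime {Bedrooms} on the right and a non-superkey on the left, so 3NF fails.
No non-prime attribute depends on a proper subset of any candidate key, so 2NF holds.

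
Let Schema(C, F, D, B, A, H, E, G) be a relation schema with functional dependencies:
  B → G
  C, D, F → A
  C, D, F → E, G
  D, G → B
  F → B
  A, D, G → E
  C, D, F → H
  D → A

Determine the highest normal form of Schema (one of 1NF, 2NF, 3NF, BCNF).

Candidate key: {C, D, F}. Prime attributes: {C, D, F}.
B → G breaks BCNF: {B}⁺ = {B, G}, so {B} is not a superkey.
B → G determines the non-prime attribute {G} from a non-superkey — 3NF is violated.
The proper key subset {D} of {C, D, F} determines non-prime {A}, so the relation is not even in 2NF.

1NF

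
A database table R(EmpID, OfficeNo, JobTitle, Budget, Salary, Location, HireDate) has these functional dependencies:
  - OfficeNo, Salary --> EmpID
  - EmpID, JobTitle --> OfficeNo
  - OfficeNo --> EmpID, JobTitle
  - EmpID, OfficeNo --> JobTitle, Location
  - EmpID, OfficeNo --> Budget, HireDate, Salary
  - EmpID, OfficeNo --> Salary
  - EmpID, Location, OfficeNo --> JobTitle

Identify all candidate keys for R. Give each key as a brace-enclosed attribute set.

{EmpID, JobTitle}, {OfficeNo}

{OfficeNo} is a candidate key since {OfficeNo}⁺ = {Budget, EmpID, HireDate, JobTitle, Location, OfficeNo, Salary} covers every attribute.
{EmpID, JobTitle} is a candidate key since {EmpID, JobTitle}⁺ = {Budget, EmpID, HireDate, JobTitle, Location, OfficeNo, Salary} covers every attribute.
Any other superkey properly contains one of these, so there are no further candidate keys.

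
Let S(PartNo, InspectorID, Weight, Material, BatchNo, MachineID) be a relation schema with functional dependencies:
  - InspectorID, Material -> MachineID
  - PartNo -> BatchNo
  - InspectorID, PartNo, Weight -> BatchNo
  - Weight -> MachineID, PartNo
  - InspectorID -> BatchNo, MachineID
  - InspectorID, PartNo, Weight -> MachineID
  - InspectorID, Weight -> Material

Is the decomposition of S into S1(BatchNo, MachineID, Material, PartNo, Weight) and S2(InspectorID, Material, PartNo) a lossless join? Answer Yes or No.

Common attributes: {Material, PartNo}; their closure is {BatchNo, Material, PartNo}.
The closure covers neither S1 nor S2 entirely; the join is not lossless.

No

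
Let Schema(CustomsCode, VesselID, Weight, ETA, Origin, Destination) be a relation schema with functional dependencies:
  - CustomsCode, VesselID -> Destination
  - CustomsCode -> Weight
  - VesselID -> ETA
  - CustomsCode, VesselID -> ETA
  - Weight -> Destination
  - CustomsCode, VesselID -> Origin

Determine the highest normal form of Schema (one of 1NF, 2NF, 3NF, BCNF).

1NF

Candidate key: {CustomsCode, VesselID}. Prime attributes: {CustomsCode, VesselID}.
For CustomsCode -> Weight we have {CustomsCode}⁺ = {CustomsCode, Destination, Weight}; {CustomsCode} is not a superkey, so BCNF fails.
CustomsCode -> Weight has non-prime {Weight} on the right and a non-superkey on the left, so 3NF fails.
Since {CustomsCode} ⊂ {CustomsCode, VesselID} and {CustomsCode}⁺ ⊇ {Destination, Weight} with {Destination, Weight} non-prime, there is a partial dependency; 2NF fails.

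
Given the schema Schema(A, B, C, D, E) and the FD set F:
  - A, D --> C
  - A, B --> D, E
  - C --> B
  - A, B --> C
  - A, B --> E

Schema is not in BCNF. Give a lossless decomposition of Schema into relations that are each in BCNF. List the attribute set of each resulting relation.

Candidate keys of the original relation: {A, B}, {A, C}, {A, D}.
Within {A, B, C, D, E}: {C}⁺ ∩ {A, B, C, D, E} = {B, C}, not the whole set, so C --> B violates BCNF; decompose into {B, C} and {A, C, D, E}.
{B, C} has no BCNF violation.
{A, C, D, E} has no BCNF violation.

{A, C, D, E}; {B, C}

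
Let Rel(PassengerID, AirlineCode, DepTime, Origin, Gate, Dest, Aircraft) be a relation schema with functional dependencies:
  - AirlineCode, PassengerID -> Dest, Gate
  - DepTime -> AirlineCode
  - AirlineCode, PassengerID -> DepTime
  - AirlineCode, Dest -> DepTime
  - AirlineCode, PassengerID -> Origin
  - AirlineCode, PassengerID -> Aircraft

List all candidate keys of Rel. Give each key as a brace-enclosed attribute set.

{PassengerID} never appears on the right of any FD, so every key must include it.
{AirlineCode, PassengerID}⁺ = {Aircraft, AirlineCode, DepTime, Dest, Gate, Origin, PassengerID} — all of the relation — so {AirlineCode, PassengerID} is a candidate key.
{DepTime, PassengerID}⁺ = {Aircraft, AirlineCode, DepTime, Dest, Gate, Origin, PassengerID} — all of the relation — so {DepTime, PassengerID} is a candidate key.
Any other superkey properly contains one of these, so there are no further candidate keys.

{AirlineCode, PassengerID}, {DepTime, PassengerID}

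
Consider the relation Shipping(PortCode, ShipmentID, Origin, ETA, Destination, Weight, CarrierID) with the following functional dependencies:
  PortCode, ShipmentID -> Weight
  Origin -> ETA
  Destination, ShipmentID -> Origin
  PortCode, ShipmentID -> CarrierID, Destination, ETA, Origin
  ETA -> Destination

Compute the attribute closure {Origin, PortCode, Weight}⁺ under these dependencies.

{Destination, ETA, Origin, PortCode, Weight}

Start with {Origin, PortCode, Weight}.
Origin -> ETA applies; add {ETA} → now {ETA, Origin, PortCode, Weight}.
ETA -> Destination applies; add {Destination} → now {Destination, ETA, Origin, PortCode, Weight}.
No further FD applies.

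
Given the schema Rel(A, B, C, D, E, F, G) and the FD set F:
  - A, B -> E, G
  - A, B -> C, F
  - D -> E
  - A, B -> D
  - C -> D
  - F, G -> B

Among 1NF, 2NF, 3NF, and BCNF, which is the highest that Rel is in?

2NF

Candidate keys: {A, B}, {A, F, G}. Prime attributes: {A, B, F, G}.
For D -> E we have {D}⁺ = {D, E}; {D} is not a superkey, so BCNF fails.
Because {E} is non-prime and the left side of D -> E is not a superkey, the relation is not in 3NF.
Checking every proper subset of each key, none determines a non-prime attribute — 2NF is satisfied.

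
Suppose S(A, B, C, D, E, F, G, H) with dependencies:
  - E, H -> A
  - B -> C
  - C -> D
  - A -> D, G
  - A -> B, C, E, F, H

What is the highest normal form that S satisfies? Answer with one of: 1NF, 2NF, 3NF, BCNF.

2NF

Candidate keys: {A}, {E, H}. Prime attributes: {A, E, H}.
B -> C breaks BCNF: {B}⁺ = {B, C, D}, so {B} is not a superkey.
B -> C determines the non-prime attribute {C} from a non-superkey — 3NF is violated.
No non-prime attribute depends on a proper subset of any candidate key, so 2NF holds.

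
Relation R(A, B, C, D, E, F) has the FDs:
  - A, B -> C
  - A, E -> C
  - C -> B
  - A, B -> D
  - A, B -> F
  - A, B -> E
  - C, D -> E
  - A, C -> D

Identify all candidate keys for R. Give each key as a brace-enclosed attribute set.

No FD produces {A}, so it must be in every candidate key.
Closure of {A, B} is {A, B, C, D, E, F}, the whole schema; {A, B} is a candidate key.
Closure of {A, C} is {A, B, C, D, E, F}, the whole schema; {A, C} is a candidate key.
Closure of {A, E} is {A, B, C, D, E, F}, the whole schema; {A, E} is a candidate key.
Any other superkey properly contains one of these, so there are no further candidate keys.

{A, B}, {A, C}, {A, E}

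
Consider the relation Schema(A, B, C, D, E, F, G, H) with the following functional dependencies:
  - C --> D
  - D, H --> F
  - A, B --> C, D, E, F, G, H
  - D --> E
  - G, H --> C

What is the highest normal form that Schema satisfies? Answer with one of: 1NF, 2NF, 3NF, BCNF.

Candidate key: {A, B}. Prime attributes: {A, B}.
For C --> D we have {C}⁺ = {C, D, E}; {C} is not a superkey, so BCNF fails.
C --> D has non-prime {D} on the right and a non-superkey on the left, so 3NF fails.
No non-prime attribute depends on a proper subset of any candidate key, so 2NF holds.

2NF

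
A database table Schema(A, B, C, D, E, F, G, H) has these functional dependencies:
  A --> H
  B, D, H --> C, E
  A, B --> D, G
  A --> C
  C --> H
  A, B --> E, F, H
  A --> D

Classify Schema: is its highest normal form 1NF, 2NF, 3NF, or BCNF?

1NF

Candidate key: {A, B}. Prime attributes: {A, B}.
For A --> H we have {A}⁺ = {A, C, D, H}; {A} is not a superkey, so BCNF fails.
A --> H determines the non-prime attribute {H} from a non-superkey — 3NF is violated.
The proper key subset {A} of {A, B} determines non-prime {C, D, H}, so the relation is not even in 2NF.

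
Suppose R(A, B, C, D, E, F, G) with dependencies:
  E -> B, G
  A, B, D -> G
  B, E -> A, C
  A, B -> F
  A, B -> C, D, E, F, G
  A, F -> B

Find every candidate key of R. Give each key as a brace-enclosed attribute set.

Closure of {E} is {A, B, C, D, E, F, G}, the whole schema; {E} is a candidate key.
Closure of {A, B} is {A, B, C, D, E, F, G}, the whole schema; {A, B} is a candidate key.
Closure of {A, F} is {A, B, C, D, E, F, G}, the whole schema; {A, F} is a candidate key.
These are minimal and exhaustive — every other superkey contains one of them.

{A, B}, {A, F}, {E}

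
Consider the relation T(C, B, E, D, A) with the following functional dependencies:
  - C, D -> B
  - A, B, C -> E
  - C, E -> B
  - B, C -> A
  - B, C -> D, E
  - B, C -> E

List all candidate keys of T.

No FD produces {C}, so it must be in every candidate key.
{B, C}⁺ = {A, B, C, D, E} — all of the relation — so {B, C} is a candidate key.
{C, D}⁺ = {A, B, C, D, E} — all of the relation — so {C, D} is a candidate key.
{C, E}⁺ = {A, B, C, D, E} — all of the relation — so {C, E} is a candidate key.
These are minimal and exhaustive — every other superkey contains one of them.

{B, C}, {C, D}, {C, E}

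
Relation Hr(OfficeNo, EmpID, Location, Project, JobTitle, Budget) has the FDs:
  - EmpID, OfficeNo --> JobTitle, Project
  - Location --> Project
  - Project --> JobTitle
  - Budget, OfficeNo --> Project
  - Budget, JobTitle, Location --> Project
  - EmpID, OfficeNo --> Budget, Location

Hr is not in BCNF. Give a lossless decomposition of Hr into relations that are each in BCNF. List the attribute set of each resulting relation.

Candidate key of the original relation: {EmpID, OfficeNo}.
In {Budget, EmpID, JobTitle, Location, OfficeNo, Project}, {Location} is not a superkey ({Location}⁺ restricted to this set is {JobTitle, Location, Project}), so split on Location --> JobTitle, Project into {JobTitle, Location, Project} and {Budget, EmpID, Location, OfficeNo}.
In {JobTitle, Location, Project}, {Project} is not a superkey ({Project}⁺ restricted to this set is {JobTitle, Project}), so split on Project --> JobTitle into {JobTitle, Project} and {Location, Project}.
{JobTitle, Project} is in BCNF.
{Location, Project} is in BCNF.
{Budget, EmpID, Location, OfficeNo} is in BCNF.

{Budget, EmpID, Location, OfficeNo}; {JobTitle, Project}; {Location, Project}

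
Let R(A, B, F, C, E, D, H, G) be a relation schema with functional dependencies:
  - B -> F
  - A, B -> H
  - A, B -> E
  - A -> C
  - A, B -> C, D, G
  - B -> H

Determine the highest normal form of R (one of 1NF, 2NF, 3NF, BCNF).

1NF

Candidate key: {A, B}. Prime attributes: {A, B}.
B -> F breaks BCNF: {B}⁺ = {B, F, H}, so {B} is not a superkey.
B -> F determines the non-prime attribute {F} from a non-superkey — 3NF is violated.
Since {A} ⊂ {A, B} and {A}⁺ ⊇ {C} with {C} non-prime, there is a partial dependency; 2NF fails.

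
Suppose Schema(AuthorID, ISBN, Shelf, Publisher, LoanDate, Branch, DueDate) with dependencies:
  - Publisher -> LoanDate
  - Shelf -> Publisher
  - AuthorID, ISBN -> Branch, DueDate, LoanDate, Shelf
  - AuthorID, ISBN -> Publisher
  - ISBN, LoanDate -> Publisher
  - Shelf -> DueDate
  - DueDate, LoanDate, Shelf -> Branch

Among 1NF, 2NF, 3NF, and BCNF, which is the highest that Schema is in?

2NF

Candidate key: {AuthorID, ISBN}. Prime attributes: {AuthorID, ISBN}.
For Publisher -> LoanDate we have {Publisher}⁺ = {LoanDate, Publisher}; {Publisher} is not a superkey, so BCNF fails.
Publisher -> LoanDate determines the non-prime attribute {LoanDate} from a non-superkey — 3NF is violated.
No non-prime attribute depends on a proper subset of any candidate key, so 2NF holds.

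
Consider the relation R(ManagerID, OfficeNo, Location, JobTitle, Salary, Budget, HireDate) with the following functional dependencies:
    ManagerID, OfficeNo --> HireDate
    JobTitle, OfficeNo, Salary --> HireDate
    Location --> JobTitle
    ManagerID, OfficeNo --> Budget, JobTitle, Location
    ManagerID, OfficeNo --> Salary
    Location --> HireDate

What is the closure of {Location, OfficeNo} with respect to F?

Start with {Location, OfficeNo}.
Location --> JobTitle applies; add {JobTitle} → now {JobTitle, Location, OfficeNo}.
Location --> HireDate applies; add {HireDate} → now {HireDate, JobTitle, Location, OfficeNo}.
No further FD applies.

{HireDate, JobTitle, Location, OfficeNo}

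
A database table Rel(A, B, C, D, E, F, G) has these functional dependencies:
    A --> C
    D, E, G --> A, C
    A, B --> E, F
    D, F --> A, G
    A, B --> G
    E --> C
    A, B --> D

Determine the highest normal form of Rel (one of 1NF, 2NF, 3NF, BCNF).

1NF

Candidate keys: {A, B}, {B, D, E, G}, {B, D, F}. Prime attributes: {A, B, D, E, F, G}.
A --> C: {A}⁺ = {A, C}, which is not all of the attributes, so the left side is not a superkey — BCNF is violated.
Because {C} is non-prime and the left side of A --> C is not a superkey, the relation is not in 3NF.
The proper key subset {A} of {A, B} determines non-prime {C}, so the relation is not even in 2NF.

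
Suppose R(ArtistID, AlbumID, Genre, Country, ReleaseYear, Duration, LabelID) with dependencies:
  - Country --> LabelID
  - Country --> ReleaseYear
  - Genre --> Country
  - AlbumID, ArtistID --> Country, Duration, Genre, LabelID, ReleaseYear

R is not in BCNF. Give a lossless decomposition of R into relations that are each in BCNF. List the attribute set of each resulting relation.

Candidate key of the original relation: {AlbumID, ArtistID}.
{AlbumID, ArtistID, Country, Duration, Genre, LabelID, ReleaseYear}: {Country} determines {Country, LabelID, ReleaseYear} here but is not a superkey — split on Country --> LabelID, ReleaseYear, giving {Country, LabelID, ReleaseYear} and {AlbumID, ArtistID, Country, Duration, Genre}.
{Country, LabelID, ReleaseYear} is in BCNF.
{AlbumID, ArtistID, Country, Duration, Genre}: {Genre} determines {Country, Genre} here but is not a superkey — split on Genre --> Country, giving {Country, Genre} and {AlbumID, ArtistID, Duration, Genre}.
{Country, Genre} is in BCNF.
{AlbumID, ArtistID, Duration, Genre} is in BCNF.

{AlbumID, ArtistID, Duration, Genre}; {Country, Genre}; {Country, LabelID, ReleaseYear}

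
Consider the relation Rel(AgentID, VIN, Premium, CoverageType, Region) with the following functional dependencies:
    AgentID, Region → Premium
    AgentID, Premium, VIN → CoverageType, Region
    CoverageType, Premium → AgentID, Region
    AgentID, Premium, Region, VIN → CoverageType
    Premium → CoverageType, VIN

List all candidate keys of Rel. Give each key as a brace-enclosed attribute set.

{Premium}⁺ = {AgentID, CoverageType, Premium, Region, VIN}, which is every attribute, so {Premium} is a candidate key.
{AgentID, Region}⁺ = {AgentID, CoverageType, Premium, Region, VIN}, which is every attribute, so {AgentID, Region} is a candidate key.
These are minimal and exhaustive — every other superkey contains one of them.

{AgentID, Region}, {Premium}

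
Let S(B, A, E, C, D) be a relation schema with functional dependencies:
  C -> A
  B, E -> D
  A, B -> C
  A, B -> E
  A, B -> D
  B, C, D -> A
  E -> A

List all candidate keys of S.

{A, B}, {B, C}, {B, E}

{B} never appears on the right of any FD, so every key must include it.
{A, B}⁺ = {A, B, C, D, E} — all of the relation — so {A, B} is a candidate key.
{B, C}⁺ = {A, B, C, D, E} — all of the relation — so {B, C} is a candidate key.
{B, E}⁺ = {A, B, C, D, E} — all of the relation — so {B, E} is a candidate key.
Any other superkey properly contains one of these, so there are no further candidate keys.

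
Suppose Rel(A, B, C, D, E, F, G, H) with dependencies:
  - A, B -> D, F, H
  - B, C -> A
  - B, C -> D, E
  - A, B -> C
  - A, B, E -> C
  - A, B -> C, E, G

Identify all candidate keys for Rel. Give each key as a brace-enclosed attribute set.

{A, B}, {B, C}

Attributes never on any right-hand side: {B} — every candidate key must contain it.
{A, B}⁺ = {A, B, C, D, E, F, G, H}, which is every attribute, so {A, B} is a candidate key.
{B, C}⁺ = {A, B, C, D, E, F, G, H}, which is every attribute, so {B, C} is a candidate key.
No proper subset of any of these is a key, and no other minimal superkey exists.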